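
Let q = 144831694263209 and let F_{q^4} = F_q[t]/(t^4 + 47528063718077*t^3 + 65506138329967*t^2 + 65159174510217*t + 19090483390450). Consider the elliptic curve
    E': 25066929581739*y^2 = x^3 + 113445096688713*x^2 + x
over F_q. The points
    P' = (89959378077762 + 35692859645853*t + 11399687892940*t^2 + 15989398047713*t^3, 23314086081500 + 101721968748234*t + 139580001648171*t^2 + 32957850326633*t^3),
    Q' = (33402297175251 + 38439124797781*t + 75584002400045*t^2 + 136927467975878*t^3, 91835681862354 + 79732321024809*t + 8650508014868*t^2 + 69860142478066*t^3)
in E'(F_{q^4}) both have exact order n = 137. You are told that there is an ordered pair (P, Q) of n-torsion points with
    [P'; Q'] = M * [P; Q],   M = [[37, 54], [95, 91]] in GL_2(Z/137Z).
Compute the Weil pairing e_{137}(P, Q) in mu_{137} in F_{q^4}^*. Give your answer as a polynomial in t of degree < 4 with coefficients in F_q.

e_{137}(aP+bQ,cP+dQ) = e_{137}(P,Q)^(ad-bc); with (a,b,c,d)=(37,54,95,91) this gives the det-137 law.
So e_{137}(P,Q) = e_{137}(P',Q')^{99}, since 18*99 = 1 mod 137.
Undo Montgomery via alpha=70289660512957, beta=67830340116756: (a',b')=(24867799892824,56231857774049) over F_{144831694263209}.
n = 137 = (10001001)_2 (8 bits, wt 3); accumulate f_{137,P'}(Q'+S)/f_{137,P'}(S) along the 7-step ladder.
e_{137}(P',Q') = 67895499758061 + 27493908722312*t + 114498284395896*t^2 + 51250232244866*t^3.
e_{137}(P,Q) = (67895499758061 + 27493908722312*t + 114498284395896*t^2 + 51250232244866*t^3)^{99} = 71738185560436 + 114178747915326*t + 105182164078549*t^2 + 67589951162971*t^3.

71738185560436 + 114178747915326*t + 105182164078549*t^2 + 67589951162971*t^3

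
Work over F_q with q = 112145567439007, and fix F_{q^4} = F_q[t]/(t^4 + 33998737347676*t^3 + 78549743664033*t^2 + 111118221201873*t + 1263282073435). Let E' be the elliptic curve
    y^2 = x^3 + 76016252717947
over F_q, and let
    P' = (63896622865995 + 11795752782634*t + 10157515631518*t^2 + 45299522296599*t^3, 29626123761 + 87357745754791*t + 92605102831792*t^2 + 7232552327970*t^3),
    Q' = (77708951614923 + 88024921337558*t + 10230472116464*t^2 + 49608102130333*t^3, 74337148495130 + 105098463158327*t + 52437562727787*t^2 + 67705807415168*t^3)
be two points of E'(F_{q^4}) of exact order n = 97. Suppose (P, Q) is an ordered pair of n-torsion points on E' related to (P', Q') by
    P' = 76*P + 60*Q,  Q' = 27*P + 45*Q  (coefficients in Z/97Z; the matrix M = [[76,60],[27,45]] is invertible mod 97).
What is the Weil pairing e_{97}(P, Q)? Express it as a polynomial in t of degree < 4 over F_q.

e_{97} is bilinear + alternating on E[97], so e_{97}(76*P + 60*Q, 27*P + 45*Q) = e_{97}(P,Q)^(76*45-60*27).
det(M) mod 97 = 54; its inverse in (Z/97)^* is 9 (check: 54*9 mod 97 = 1).
Double-and-add over 1100001: 7-1 doublings, 3-1 additions; each step l_{T,T}/v_{2T} or l_{T,P'}/v at Q'+S for random S.
f_P(D_Q)/f_Q(D_P) = 5926303368679 + 81071353041304*t + 109900023821759*t^2 + 81552169799090*t^3.
e_{97}(P,Q) = (5926303368679 + 81071353041304*t + 109900023821759*t^2 + 81552169799090*t^3)^{9} = 95571126871662 + 64959908447538*t + 2412860608492*t^2 + 64722811383485*t^3.

95571126871662 + 64959908447538*t + 2412860608492*t^2 + 64722811383485*t^3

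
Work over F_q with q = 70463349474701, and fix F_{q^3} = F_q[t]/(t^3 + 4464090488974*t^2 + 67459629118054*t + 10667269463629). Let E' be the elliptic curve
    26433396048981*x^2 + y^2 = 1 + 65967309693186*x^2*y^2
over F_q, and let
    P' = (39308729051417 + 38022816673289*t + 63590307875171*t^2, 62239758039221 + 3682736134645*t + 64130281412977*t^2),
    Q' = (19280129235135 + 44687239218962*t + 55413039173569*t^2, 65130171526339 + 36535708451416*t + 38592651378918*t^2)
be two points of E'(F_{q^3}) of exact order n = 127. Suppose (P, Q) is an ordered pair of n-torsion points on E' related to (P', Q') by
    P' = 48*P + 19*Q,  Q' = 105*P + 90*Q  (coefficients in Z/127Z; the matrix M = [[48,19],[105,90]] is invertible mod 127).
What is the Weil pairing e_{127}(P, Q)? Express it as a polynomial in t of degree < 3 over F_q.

e_{127} is bilinear + alternating on E[127], so e_{127}(48*P + 19*Q, 105*P + 90*Q) = e_{127}(P,Q)^(48*90-19*105).
det(M) mod 127 = 39; its inverse in (Z/127)^* is 114 (check: 39*114 mod 127 = 1).
Edwards a_E,d_E -> Montgomery A=50583876934956,B=57362060152533 -> Weierstrass 15849729739617,39357190098246 via alpha=50631792361045,beta=7732358957624.
Double-and-add over 1111111: 7-1 doublings, 7-1 additions; each step l_{T,T}/v_{2T} or l_{T,P'}/v at Q'+S for random S.
Miller gives e_{127}(P',Q') = 53724750458663 + 17264937394190*t + 21954329959459*t^2 in F_{70463349474701^3}.
Raise to 114: e(P,Q) = 59672769993629 + 31124351041381*t + 62360551524081*t^2 in mu_{127}.

59672769993629 + 31124351041381*t + 62360551524081*t^2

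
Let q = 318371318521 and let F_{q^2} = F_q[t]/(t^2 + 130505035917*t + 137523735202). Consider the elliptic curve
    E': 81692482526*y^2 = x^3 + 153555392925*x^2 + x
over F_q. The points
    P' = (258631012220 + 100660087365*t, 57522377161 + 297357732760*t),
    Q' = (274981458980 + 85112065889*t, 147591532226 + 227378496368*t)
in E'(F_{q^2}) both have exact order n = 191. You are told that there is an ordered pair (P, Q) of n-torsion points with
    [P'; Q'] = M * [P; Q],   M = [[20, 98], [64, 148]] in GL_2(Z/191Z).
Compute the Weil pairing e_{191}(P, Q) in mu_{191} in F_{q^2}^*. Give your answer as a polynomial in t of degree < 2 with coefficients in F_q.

The 191-Weil pairing on E[191] over F_{318371318521} is alternating-bilinear: e_{191}(P',Q') = e_{191}(P,Q)^det(M).
Inverting 126 mod 191: 47. Thus e_{191}(P,Q) = e(P',Q')^{47}.
Montgomery->Weierstrass: x_W = 34305476288*x+143200766357, y_W=34305476288*y on F_{318371318521}; lands on y^2=x^3+78834957577*x+287721365473.
Run Miller on y^2=x^3+78834957577*x+287721365473 over F_{318371318521}: ladder 10111111 (8 bits); e = f_P(D_Q)/f_Q(D_P).
The quotient is 313233121909 + 135046770965*t.
e_{191}(P,Q) = (313233121909 + 135046770965*t)^{47} = 193046039331 + 171361057515*t.

193046039331 + 171361057515*t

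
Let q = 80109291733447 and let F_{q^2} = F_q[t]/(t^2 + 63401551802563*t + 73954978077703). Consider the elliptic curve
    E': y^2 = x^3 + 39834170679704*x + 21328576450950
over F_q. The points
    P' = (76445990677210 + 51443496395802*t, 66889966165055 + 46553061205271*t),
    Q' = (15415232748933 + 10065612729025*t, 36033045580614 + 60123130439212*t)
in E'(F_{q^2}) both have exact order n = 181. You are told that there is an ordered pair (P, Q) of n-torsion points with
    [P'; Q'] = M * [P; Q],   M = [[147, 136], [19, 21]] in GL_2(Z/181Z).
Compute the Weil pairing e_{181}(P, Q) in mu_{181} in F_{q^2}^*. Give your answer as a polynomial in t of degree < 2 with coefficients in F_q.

The 181-Weil pairing on E[181] over F_{80109291733447} is alternating-bilinear: e_{181}(P',Q') = e_{181}(P,Q)^det(M).
Inverting 141 mod 181: 95. Thus e_{181}(P,Q) = e(P',Q')^{95}.
8-bit Miller (10110101) on E'/F_{80109291733447} with a'=39834170679704, b'=21328576450950: accumulate tangent/chord ratios at Q'+S and P'+S'.
The quotient is 27920137701469 + 62988970620172*t.
Thus e_{181}(P,Q) = 54125272267545 + 67167180250569*t.

54125272267545 + 67167180250569*t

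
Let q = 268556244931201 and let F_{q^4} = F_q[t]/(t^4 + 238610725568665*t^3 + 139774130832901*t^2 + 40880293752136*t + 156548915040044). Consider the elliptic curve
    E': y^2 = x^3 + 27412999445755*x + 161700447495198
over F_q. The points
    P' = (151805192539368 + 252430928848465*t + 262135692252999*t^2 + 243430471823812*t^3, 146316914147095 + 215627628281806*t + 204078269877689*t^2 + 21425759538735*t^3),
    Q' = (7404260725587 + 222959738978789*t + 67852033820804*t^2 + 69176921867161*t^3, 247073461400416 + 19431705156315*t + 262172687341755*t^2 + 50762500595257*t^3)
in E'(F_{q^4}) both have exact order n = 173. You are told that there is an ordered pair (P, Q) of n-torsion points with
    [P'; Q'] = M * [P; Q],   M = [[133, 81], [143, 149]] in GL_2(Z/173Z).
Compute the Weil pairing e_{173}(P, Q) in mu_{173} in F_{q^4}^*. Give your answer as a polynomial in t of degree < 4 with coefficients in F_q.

37707616120215 + 200674933219177*t + 31408538993342*t^2 + 90745131916362*t^3

e_{173}(aP+bQ,cP+dQ) = e_{173}(P,Q)^(ad-bc); with (a,b,c,d)=(133,81,143,149) this gives the det-173 law.
133*149 - 81*143 = 8234; reduced mod 173: det = 103, inverse 42.
Double-and-add over 10101101: 8-1 doublings, 5-1 additions; each step l_{T,T}/v_{2T} or l_{T,P'}/v at Q'+S for random S.
f_P(D_Q)/f_Q(D_P) = 264040482323639 + 192131831305482*t + 68191004372410*t^2 + 85992365512674*t^3.
(264040482323639 + 192131831305482*t + 68191004372410*t^2 + 85992365512674*t^3)^{42} mod (268556244931201,f) = 37707616120215 + 200674933219177*t + 31408538993342*t^2 + 90745131916362*t^3.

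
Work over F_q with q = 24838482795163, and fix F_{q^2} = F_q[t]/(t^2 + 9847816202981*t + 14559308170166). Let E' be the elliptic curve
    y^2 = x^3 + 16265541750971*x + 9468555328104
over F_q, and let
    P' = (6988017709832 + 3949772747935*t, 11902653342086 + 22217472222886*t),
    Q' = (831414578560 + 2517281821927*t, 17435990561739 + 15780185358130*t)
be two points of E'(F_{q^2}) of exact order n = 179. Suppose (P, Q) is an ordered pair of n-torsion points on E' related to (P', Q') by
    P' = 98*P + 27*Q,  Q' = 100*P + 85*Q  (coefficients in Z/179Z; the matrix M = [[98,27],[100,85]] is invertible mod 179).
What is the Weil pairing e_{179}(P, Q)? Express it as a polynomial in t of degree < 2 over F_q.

7909639302476 + 1569619581163*t

Under M = [[98,27],[100,85]] in GL_2(Z/179), e_{179}(P',Q') = e_{179}(P,Q)^(98*85-27*100 mod 179).
98*85 - 27*100 = 5630; reduced mod 179: det = 81, inverse 42.
Double-and-add over 10110011: 8-1 doublings, 5-1 additions; each step l_{T,T}/v_{2T} or l_{T,P'}/v at Q'+S for random S.
So e_{179}(P',Q') = 6581551812214 + 15451759032366*t.
e_{179}(P,Q) = (6581551812214 + 15451759032366*t)^{42} = 7909639302476 + 1569619581163*t.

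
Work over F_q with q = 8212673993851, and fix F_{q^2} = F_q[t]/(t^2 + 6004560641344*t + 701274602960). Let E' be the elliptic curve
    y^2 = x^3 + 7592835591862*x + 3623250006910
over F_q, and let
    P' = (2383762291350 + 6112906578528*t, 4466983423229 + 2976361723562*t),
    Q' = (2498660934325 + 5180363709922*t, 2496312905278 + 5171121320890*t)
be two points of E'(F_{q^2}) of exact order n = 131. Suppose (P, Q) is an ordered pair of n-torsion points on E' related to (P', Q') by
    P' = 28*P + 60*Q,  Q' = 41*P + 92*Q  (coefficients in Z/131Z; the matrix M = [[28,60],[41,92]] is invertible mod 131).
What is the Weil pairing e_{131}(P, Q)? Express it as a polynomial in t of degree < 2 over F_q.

e_{131} is bilinear + alternating on E[131], so e_{131}(28*P + 60*Q, 41*P + 92*Q) = e_{131}(P,Q)^(28*92-60*41).
det M = 28*92 - 60*41 = 116 = 116 (mod 131); 116^{-1} = 96 (mod 131).
Run Miller on y^2=x^3+7592835591862*x+3623250006910 over F_{8212673993851}: ladder 10000011 (8 bits); e = f_P(D_Q)/f_Q(D_P).
So e_{131}(P',Q') = 3111479521608 + 3857976686287*t.
Raise to 96: e(P,Q) = 3728597426906 + 378063753461*t in mu_{131}.

3728597426906 + 378063753461*t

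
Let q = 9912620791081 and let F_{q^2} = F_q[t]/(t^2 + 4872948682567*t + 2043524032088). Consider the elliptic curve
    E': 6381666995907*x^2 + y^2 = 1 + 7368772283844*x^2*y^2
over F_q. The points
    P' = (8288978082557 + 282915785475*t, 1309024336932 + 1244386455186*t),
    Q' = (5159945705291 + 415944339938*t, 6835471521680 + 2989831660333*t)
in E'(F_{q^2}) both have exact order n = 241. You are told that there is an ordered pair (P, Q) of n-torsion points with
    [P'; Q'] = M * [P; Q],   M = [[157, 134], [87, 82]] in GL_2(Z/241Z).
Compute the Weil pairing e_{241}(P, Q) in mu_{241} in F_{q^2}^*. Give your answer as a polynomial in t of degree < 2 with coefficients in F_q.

7623234628209 + 8890922454320*t

e_{241} is bilinear + alternating on E[241], so e_{241}(157*P + 134*Q, 87*P + 82*Q) = e_{241}(P,Q)^(157*82-134*87).
Inverting 11 mod 241: 22. Thus e_{241}(P,Q) = e(P',Q')^{22}.
Map (x,y)_Ed via u=(1+y)/(1-y), v=(1+y)/((1-y)x) to Montgomery A=3653192474751,B=7304748145148; then to (a',b')=(3571673453921,7785558877984).
Run Miller on y^2=x^3+3571673453921*x+7785558877984 over F_{9912620791081}: ladder 11110001 (8 bits); e = f_P(D_Q)/f_Q(D_P).
So e_{241}(P',Q') = 8124724984875 + 727393343169*t.
Hence e(P,Q) = 7623234628209 + 8890922454320*t in F_{9912620791081^2}^*.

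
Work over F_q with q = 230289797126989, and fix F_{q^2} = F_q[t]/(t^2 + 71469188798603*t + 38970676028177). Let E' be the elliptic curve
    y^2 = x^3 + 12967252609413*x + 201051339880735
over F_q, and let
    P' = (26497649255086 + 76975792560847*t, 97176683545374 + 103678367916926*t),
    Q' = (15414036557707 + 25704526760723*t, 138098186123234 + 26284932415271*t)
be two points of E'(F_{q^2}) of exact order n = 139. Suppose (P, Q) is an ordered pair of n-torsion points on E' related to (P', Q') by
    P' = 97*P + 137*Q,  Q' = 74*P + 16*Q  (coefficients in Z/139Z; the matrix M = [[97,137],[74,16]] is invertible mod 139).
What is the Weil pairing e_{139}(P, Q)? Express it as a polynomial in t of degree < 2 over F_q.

Since e_{139}(P,P)=e_{139}(Q,Q)=1 and e_{139}(Q,P)=e_{139}(P,Q)^{-1}, expanding e_{139}(97*P + 137*Q,74*P + 16*Q) leaves e(P,Q)^det(M).
det M = 97*16 - 137*74 = -8586 = 32 (mod 139); 32^{-1} = 126 (mod 139).
Miller loop for e_{139} over F_{230289797126989^2}: bits of 139 = 10001011; 7 double steps + 3 add steps, l/v at each.
So e_{139}(P',Q') = 139175380121439 + 34922037491563*t.
Thus e_{139}(P,Q) = 132232373184470 + 72599681855415*t.

132232373184470 + 72599681855415*t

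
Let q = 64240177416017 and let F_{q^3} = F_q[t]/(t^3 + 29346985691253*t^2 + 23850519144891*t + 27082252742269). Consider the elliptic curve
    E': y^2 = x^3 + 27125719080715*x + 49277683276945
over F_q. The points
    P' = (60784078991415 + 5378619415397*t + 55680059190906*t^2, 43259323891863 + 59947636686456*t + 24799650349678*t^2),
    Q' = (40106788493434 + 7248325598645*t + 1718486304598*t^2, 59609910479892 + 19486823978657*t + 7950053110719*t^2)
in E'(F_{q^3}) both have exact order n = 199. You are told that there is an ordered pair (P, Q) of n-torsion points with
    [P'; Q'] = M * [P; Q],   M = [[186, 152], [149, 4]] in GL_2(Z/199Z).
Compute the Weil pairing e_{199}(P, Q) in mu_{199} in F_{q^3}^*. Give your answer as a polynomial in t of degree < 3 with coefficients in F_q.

e_{199}(aP+bQ,cP+dQ) = e_{199}(P,Q)^(ad-bc); with (a,b,c,d)=(186,152,149,4) this gives the det-199 law.
det(M) mod 199 = 185; its inverse in (Z/199)^* is 71 (check: 185*71 mod 199 = 1).
Miller loop for e_{199} over F_{64240177416017^3}: bits of 199 = 11000111; 7 double steps + 4 add steps, l/v at each.
f_P(D_Q)/f_Q(D_P) = 22481751413125 + 58979745090494*t + 22722978835133*t^2.
Thus e_{199}(P,Q) = 56657328434173 + 33418542009453*t + 60578223375722*t^2.

56657328434173 + 33418542009453*t + 60578223375722*t^2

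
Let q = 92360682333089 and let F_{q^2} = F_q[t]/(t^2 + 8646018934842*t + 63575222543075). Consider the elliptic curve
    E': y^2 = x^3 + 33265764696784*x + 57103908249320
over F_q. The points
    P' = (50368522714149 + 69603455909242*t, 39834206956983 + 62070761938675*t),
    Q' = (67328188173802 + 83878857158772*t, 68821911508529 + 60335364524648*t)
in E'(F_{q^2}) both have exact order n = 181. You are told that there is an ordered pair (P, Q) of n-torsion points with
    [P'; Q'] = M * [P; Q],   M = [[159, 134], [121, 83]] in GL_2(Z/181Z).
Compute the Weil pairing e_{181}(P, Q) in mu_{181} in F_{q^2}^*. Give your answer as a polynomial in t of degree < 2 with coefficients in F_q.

29485009059980 + 80707035557306*t

e_{181}(aP+bQ,cP+dQ) = e_{181}(P,Q)^(ad-bc); with (a,b,c,d)=(159,134,121,83) this gives the det-181 law.
det(M) mod 181 = 60; its inverse in (Z/181)^* is 178 (check: 60*178 mod 181 = 1).
n = 181 = (10110101)_2 (8 bits, wt 5); accumulate f_{181,P'}(Q'+S)/f_{181,P'}(S) along the 7-step ladder.
f_P(D_Q)/f_Q(D_P) = 40813175932437 + 67650888626230*t.
Raise to 178: e(P,Q) = 29485009059980 + 80707035557306*t in mu_{181}.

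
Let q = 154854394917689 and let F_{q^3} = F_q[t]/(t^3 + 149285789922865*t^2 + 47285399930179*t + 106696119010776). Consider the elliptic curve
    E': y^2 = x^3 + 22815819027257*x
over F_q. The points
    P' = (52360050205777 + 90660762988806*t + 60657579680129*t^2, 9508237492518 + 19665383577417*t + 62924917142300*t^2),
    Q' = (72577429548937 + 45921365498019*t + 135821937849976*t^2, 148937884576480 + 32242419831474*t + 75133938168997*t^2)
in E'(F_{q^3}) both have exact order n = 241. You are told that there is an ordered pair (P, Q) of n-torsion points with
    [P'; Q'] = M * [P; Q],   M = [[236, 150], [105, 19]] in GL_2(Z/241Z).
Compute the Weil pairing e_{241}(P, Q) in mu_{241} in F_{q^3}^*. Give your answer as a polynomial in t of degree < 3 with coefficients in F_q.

e_{241} is bilinear + alternating on E[241], so e_{241}(236*P + 150*Q, 105*P + 19*Q) = e_{241}(P,Q)^(236*19-150*105).
Hence e(P,Q) = e(P',Q')^{162} where 162 = 61^{-1} mod 241.
8-bit Miller (11110001) on E'/F_{154854394917689} with a'=22815819027257, b'=0: accumulate tangent/chord ratios at Q'+S and P'+S'.
The quotient is 18131947083604 + 82613839575243*t + 120368758269216*t^2.
e_{241}(P,Q) = (18131947083604 + 82613839575243*t + 120368758269216*t^2)^{162} = 16794404802790 + 86856075613760*t + 33029057919133*t^2.

16794404802790 + 86856075613760*t + 33029057919133*t^2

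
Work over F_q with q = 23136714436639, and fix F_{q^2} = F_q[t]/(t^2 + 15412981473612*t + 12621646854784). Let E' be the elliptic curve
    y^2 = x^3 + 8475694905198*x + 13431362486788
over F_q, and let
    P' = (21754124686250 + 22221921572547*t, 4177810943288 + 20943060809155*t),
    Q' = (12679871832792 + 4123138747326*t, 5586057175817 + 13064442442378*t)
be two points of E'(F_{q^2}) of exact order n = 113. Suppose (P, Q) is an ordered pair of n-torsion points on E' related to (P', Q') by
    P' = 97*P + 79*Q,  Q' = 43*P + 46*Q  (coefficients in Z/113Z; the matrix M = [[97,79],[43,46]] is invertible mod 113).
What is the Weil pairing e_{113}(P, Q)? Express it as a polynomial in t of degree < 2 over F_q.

Under M = [[97,79],[43,46]] in GL_2(Z/113), e_{113}(P',Q') = e_{113}(P,Q)^(97*46-79*43 mod 113).
Hence e(P,Q) = e(P',Q')^{73} where 73 = 48^{-1} mod 113.
n = 113 = (1110001)_2 (7 bits, wt 4); accumulate f_{113,P'}(Q'+S)/f_{113,P'}(S) along the 6-step ladder.
Miller gives e_{113}(P',Q') = 4813942215224 + 18019235083478*t in F_{23136714436639^2}.
Thus e_{113}(P,Q) = 9514497623588 + 11143685119729*t.

9514497623588 + 11143685119729*t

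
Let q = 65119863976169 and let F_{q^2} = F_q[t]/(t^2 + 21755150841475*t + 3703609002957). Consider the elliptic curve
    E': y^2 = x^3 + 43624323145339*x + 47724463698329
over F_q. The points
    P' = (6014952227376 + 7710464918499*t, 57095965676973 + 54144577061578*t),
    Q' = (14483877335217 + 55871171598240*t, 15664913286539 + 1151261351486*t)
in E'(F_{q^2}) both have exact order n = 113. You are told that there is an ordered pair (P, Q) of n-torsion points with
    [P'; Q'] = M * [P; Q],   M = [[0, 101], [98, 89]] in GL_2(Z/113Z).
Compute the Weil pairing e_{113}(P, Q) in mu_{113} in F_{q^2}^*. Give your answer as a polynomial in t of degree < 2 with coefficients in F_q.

Alternating bilinearity on E[113] (values in mu_{113} in F_{65119863976169^2}) gives e(P',Q') = e(P,Q)^det(M).
Hence e(P,Q) = e(P',Q')^{86} where 86 = 46^{-1} mod 113.
Miller loop for e_{113} over F_{65119863976169^2}: bits of 113 = 1110001; 6 double steps + 3 add steps, l/v at each.
The quotient is 3451907063602 + 40705991972654*t.
Thus e_{113}(P,Q) = 53099635775980 + 27320289537709*t.

53099635775980 + 27320289537709*t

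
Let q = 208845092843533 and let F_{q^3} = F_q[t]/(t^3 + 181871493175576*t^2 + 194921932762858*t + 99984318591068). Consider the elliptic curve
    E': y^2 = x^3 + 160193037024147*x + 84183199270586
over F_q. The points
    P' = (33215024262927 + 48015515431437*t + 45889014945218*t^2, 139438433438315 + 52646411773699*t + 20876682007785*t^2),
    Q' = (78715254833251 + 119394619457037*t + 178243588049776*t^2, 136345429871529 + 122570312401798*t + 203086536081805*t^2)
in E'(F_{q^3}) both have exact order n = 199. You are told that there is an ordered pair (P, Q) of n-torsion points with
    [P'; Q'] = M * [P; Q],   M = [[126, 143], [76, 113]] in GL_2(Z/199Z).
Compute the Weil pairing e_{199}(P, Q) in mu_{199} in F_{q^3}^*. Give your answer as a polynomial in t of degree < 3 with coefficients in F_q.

e_{199} is bilinear + alternating on E[199], so e_{199}(126*P + 143*Q, 76*P + 113*Q) = e_{199}(P,Q)^(126*113-143*76).
So e_{199}(P,Q) = e_{199}(P',Q')^{153}, since 186*153 = 1 mod 199.
Run Miller on y^2=x^3+160193037024147*x+84183199270586 over F_{208845092843533}: ladder 11000111 (8 bits); e = f_P(D_Q)/f_Q(D_P).
So e_{199}(P',Q') = 108173964638514 + 202577434977490*t + 132180499852829*t^2.
Finally e_{199}(P,Q) = 147036609260636 + 197027289568692*t + 92158228755240*t^2.

147036609260636 + 197027289568692*t + 92158228755240*t^2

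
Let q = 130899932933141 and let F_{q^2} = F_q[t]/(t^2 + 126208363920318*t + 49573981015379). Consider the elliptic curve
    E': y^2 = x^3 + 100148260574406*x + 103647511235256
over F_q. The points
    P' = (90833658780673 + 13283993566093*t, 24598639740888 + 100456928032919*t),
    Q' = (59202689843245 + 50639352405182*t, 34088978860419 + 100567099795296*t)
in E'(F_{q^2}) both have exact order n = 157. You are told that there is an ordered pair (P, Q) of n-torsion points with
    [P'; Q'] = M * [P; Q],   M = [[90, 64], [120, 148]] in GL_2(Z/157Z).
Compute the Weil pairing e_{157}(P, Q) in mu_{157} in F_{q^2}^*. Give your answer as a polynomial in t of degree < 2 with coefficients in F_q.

108464407230026 + 113146430008875*t

Since e_{157}(P,P)=e_{157}(Q,Q)=1 and e_{157}(Q,P)=e_{157}(P,Q)^{-1}, expanding e_{157}(90*P + 64*Q,120*P + 148*Q) leaves e(P,Q)^det(M).
So e_{157}(P,Q) = e_{157}(P',Q')^{13}, since 145*13 = 1 mod 157.
Double-and-add over 10011101: 8-1 doublings, 5-1 additions; each step l_{T,T}/v_{2T} or l_{T,P'}/v at Q'+S for random S.
So e_{157}(P',Q') = 17563291183376 + 76381821280659*t.
(17563291183376 + 76381821280659*t)^{13} mod (130899932933141,f) = 108464407230026 + 113146430008875*t.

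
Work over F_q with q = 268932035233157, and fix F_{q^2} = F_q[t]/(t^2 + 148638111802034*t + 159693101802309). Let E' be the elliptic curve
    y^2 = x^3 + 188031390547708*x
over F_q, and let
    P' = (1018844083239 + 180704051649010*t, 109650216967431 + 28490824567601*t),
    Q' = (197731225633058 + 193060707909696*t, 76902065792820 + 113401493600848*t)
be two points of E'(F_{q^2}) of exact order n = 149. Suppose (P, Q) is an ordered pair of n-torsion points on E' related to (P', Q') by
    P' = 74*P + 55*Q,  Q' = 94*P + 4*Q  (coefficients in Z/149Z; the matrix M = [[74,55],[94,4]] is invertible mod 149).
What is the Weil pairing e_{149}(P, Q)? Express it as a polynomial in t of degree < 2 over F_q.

e_{149} is bilinear + alternating on E[149], so e_{149}(74*P + 55*Q, 94*P + 4*Q) = e_{149}(P,Q)^(74*4-55*94).
So e_{149}(P,Q) = e_{149}(P',Q')^{52}, since 43*52 = 1 mod 149.
n = 149 = (10010101)_2 (8 bits, wt 4); accumulate f_{149,P'}(Q'+S)/f_{149,P'}(S) along the 7-step ladder.
Result: e(P',Q') = 150613846952378 + 96294704583027*t.
e_{149}(P,Q) = (150613846952378 + 96294704583027*t)^{52} = 73727143773619 + 87974416630756*t.

73727143773619 + 87974416630756*t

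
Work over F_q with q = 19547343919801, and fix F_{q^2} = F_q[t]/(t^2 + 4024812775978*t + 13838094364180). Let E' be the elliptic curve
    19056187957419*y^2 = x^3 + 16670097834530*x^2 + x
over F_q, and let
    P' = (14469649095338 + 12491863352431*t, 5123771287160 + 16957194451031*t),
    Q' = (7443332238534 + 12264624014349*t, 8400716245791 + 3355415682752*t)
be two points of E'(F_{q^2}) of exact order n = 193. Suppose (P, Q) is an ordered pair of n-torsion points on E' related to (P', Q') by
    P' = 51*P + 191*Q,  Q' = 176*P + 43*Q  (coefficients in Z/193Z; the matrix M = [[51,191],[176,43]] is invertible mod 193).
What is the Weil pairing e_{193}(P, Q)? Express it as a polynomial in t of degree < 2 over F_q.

11137743255882 + 19221624107116*t

Alternating bilinearity on E[193] (values in mu_{193} in F_{19547343919801^2}) gives e(P',Q') = e(P,Q)^det(M).
Hence e(P,Q) = e(P',Q')^{59} where 59 = 36^{-1} mod 193.
(x,y)|->(7650056516586x+823173740165,7650056516586y) sends E' to y^2=x^3+17353552866269*x+14926859957509.
Build f_{193,P'} and f_{193,Q'} via the 8-bit ladder of 193=11000001_2; evaluate at shifted divisors; quotient in F_{19547343919801^2}.
e_{193}(P',Q') = 16605727988250 + 18800739339455*t.
Thus e_{193}(P,Q) = 11137743255882 + 19221624107116*t.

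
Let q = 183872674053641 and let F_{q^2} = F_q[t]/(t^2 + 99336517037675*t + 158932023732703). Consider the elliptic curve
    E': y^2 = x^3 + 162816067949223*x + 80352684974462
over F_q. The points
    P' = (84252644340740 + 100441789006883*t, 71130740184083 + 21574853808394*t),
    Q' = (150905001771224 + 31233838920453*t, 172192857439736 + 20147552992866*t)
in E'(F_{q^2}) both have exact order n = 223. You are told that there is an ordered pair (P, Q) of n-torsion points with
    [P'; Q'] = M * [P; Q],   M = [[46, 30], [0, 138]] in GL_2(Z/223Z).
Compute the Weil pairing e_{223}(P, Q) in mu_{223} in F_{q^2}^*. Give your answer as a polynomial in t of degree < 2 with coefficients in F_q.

168708581271547 + 119399999756585*t

e_{223} is bilinear + alternating on E[223], so e_{223}(46*P + 30*Q, 138*Q) = e_{223}(P,Q)^(46*138-30*0).
det M = 46*138 - 30*0 = 6348 = 104 (mod 223); 104^{-1} = 208 (mod 223).
8-bit Miller (11011111) on E'/F_{183872674053641} with a'=162816067949223, b'=80352684974462: accumulate tangent/chord ratios at Q'+S and P'+S'.
The quotient is 22910352715556 + 48167032280583*t.
e_{223}(P,Q) = (22910352715556 + 48167032280583*t)^{208} = 168708581271547 + 119399999756585*t.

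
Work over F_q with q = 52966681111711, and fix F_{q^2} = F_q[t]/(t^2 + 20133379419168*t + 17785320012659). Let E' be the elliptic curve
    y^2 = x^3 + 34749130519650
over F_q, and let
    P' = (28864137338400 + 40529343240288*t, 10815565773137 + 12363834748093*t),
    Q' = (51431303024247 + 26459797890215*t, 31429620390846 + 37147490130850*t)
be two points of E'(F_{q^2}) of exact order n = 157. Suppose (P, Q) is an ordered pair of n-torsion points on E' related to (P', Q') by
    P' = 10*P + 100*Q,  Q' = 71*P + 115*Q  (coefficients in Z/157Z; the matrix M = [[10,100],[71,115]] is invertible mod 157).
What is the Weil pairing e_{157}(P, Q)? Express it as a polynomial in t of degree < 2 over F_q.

e_{157} is bilinear + alternating on E[157], so e_{157}(10*P + 100*Q, 71*P + 115*Q) = e_{157}(P,Q)^(10*115-100*71).
det(M) mod 157 = 16; its inverse in (Z/157)^* is 108 (check: 16*108 mod 157 = 1).
Build f_{157,P'} and f_{157,Q'} via the 8-bit ladder of 157=10011101_2; evaluate at shifted divisors; quotient in F_{52966681111711^2}.
Result: e(P',Q') = 28791809375232 + 14909736816922*t.
Raise to 108: e(P,Q) = 22518374188283 + 4930156580047*t in mu_{157}.

22518374188283 + 4930156580047*t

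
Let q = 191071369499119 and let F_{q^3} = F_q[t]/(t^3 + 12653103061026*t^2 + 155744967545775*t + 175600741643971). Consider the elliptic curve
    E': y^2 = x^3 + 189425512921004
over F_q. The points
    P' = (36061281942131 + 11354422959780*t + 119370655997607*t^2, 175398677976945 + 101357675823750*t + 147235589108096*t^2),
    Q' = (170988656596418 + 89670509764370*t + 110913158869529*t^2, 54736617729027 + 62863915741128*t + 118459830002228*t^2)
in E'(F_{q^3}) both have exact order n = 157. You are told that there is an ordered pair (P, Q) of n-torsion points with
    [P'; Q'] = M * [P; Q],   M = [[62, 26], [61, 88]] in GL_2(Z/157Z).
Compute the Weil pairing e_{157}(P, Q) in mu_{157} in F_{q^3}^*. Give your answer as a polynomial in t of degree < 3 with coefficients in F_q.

39057086033872 + 121772330632298*t + 84323684382010*t^2

Alternating bilinearity on E[157] (values in mu_{157} in F_{191071369499119^3}) gives e(P',Q') = e(P,Q)^det(M).
62*88 - 26*61 = 3870; reduced mod 157: det = 102, inverse 137.
Build f_{157,P'} and f_{157,Q'} via the 8-bit ladder of 157=10011101_2; evaluate at shifted divisors; quotient in F_{191071369499119^3}.
The quotient is 135994526968855 + 76394267414660*t + 6500750160410*t^2.
Hence e(P,Q) = 39057086033872 + 121772330632298*t + 84323684382010*t^2 in F_{191071369499119^3}^*.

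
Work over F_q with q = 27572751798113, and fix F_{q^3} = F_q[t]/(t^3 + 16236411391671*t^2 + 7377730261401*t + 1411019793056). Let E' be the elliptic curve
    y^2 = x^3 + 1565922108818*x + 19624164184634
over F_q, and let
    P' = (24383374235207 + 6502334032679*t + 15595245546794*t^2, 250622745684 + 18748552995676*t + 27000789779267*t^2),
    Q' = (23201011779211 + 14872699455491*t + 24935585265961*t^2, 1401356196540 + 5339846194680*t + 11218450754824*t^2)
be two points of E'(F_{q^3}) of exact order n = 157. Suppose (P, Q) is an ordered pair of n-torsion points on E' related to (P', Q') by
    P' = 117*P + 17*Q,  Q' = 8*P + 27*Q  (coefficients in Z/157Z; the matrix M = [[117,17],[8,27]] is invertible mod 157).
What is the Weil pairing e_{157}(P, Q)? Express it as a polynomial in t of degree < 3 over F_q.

21190206388797 + 12450604958722*t + 13581115484005*t^2

e_{157}(aP+bQ,cP+dQ) = e_{157}(P,Q)^(ad-bc); with (a,b,c,d)=(117,17,8,27) this gives the det-157 law.
Inverting 40 mod 157: 106. Thus e_{157}(P,Q) = e(P',Q')^{106}.
Build f_{157,P'} and f_{157,Q'} via the 8-bit ladder of 157=10011101_2; evaluate at shifted divisors; quotient in F_{27572751798113^3}.
The quotient is 1062226320886 + 25008714651946*t + 2482487043747*t^2.
(1062226320886 + 25008714651946*t + 2482487043747*t^2)^{106} mod (27572751798113,f) = 21190206388797 + 12450604958722*t + 13581115484005*t^2.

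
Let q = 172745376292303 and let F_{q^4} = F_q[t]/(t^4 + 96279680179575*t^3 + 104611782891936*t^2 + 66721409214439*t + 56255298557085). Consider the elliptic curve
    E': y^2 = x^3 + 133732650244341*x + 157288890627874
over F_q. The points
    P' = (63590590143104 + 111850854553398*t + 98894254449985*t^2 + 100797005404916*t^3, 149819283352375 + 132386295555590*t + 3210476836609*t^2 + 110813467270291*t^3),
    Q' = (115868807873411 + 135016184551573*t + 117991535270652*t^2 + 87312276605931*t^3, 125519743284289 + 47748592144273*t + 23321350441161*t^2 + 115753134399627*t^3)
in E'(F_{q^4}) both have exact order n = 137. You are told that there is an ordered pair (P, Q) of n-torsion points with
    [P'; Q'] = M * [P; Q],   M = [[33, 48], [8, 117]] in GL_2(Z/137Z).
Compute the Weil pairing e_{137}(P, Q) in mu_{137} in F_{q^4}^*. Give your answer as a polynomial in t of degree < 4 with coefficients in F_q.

Under M = [[33,48],[8,117]] in GL_2(Z/137), e_{137}(P',Q') = e_{137}(P,Q)^(33*117-48*8 mod 137).
Hence e(P,Q) = e(P',Q')^{29} where 29 = 52^{-1} mod 137.
Build f_{137,P'} and f_{137,Q'} via the 8-bit ladder of 137=10001001_2; evaluate at shifted divisors; quotient in F_{172745376292303^4}.
e_{137}(P',Q') = 171264749483230 + 75497038866669*t + 158903878212200*t^2 + 36417539343202*t^3.
Raise to 29: e(P,Q) = 113521672029025 + 135511049285632*t + 68199180584962*t^2 + 24267476888383*t^3 in mu_{137}.

113521672029025 + 135511049285632*t + 68199180584962*t^2 + 24267476888383*t^3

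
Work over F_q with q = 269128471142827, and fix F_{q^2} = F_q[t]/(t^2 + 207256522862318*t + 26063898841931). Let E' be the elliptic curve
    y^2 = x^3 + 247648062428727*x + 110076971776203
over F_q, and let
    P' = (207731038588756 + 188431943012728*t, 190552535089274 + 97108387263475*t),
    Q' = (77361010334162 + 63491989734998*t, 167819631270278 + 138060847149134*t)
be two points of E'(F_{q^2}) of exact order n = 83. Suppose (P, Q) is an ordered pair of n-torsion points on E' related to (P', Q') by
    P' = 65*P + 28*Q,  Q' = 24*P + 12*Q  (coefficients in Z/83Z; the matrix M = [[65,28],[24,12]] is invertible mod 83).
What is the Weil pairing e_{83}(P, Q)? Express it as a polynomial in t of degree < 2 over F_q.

65265857767108 + 209215642754459*t

Under M = [[65,28],[24,12]] in GL_2(Z/83), e_{83}(P',Q') = e_{83}(P,Q)^(65*12-28*24 mod 83).
Inverting 25 mod 83: 10. Thus e_{83}(P,Q) = e(P',Q')^{10}.
Miller loop for e_{83} over F_{269128471142827^2}: bits of 83 = 1010011; 6 double steps + 3 add steps, l/v at each.
Result: e(P',Q') = 244308045002645 + 237161258894184*t.
(244308045002645 + 237161258894184*t)^{10} mod (269128471142827,f) = 65265857767108 + 209215642754459*t.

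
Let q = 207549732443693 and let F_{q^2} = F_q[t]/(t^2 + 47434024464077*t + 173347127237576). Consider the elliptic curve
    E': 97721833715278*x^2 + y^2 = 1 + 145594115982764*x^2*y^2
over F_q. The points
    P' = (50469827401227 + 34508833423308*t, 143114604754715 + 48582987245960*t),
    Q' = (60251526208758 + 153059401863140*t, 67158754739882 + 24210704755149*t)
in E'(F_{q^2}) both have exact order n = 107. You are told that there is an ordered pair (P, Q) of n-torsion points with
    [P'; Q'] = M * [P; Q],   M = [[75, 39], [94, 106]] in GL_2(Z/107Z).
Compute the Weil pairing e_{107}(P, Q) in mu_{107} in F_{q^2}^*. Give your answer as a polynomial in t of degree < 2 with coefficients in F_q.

e_{107}(aP+bQ,cP+dQ) = e_{107}(P,Q)^(ad-bc); with (a,b,c,d)=(75,39,94,106) this gives the det-107 law.
So e_{107}(P,Q) = e_{107}(P',Q')^{27}, since 4*27 = 1 mod 107.
Edwards a_E,d_E -> Montgomery A=19043182028442,B=2637416556863 -> Weierstrass 171434961615464,37071138943314 via alpha=40552658283007,beta=91806795654975.
Run Miller on y^2=x^3+171434961615464*x+37071138943314 over F_{207549732443693}: ladder 1101011 (7 bits); e = f_P(D_Q)/f_Q(D_P).
e_{107}(P',Q') = 127068392970164 + 77999823269511*t.
(127068392970164 + 77999823269511*t)^{27} mod (207549732443693,f) = 170261808178737 + 137945023285728*t.

170261808178737 + 137945023285728*t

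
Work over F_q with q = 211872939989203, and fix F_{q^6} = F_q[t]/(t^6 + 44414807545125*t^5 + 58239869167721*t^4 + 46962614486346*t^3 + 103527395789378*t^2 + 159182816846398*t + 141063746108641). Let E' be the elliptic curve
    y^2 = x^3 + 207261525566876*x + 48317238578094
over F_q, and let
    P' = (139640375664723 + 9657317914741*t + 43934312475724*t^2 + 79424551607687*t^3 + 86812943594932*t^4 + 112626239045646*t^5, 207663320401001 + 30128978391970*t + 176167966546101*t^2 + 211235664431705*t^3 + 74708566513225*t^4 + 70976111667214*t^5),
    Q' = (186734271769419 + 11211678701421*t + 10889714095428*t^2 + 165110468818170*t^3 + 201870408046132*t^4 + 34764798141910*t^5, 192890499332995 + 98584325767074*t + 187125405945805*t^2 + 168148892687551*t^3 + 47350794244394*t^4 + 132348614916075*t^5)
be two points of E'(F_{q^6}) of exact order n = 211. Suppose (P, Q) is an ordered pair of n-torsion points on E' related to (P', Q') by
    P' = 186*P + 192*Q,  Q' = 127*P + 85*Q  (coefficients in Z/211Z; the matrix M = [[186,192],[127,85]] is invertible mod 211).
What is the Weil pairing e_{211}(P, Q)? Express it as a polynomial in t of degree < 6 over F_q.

76609984399060 + 101909856097775*t + 2183683304227*t^2 + 129353995601563*t^3 + 59382451188272*t^4 + 165304224735132*t^5

Alternating bilinearity on E[211] (values in mu_{211} in F_{211872939989203^6}) gives e(P',Q') = e(P,Q)^det(M).
Hence e(P,Q) = e(P',Q')^{74} where 74 = 77^{-1} mod 211.
n = 211 = (11010011)_2 (8 bits, wt 5); accumulate f_{211,P'}(Q'+S)/f_{211,P'}(S) along the 7-step ladder.
So e_{211}(P',Q') = 136340254711448 + 200775705710364*t + 33132212794070*t^2 + 170075096867808*t^3 + 119659564823781*t^4 + 162055583071681*t^5.
Thus e_{211}(P,Q) = 76609984399060 + 101909856097775*t + 2183683304227*t^2 + 129353995601563*t^3 + 59382451188272*t^4 + 165304224735132*t^5.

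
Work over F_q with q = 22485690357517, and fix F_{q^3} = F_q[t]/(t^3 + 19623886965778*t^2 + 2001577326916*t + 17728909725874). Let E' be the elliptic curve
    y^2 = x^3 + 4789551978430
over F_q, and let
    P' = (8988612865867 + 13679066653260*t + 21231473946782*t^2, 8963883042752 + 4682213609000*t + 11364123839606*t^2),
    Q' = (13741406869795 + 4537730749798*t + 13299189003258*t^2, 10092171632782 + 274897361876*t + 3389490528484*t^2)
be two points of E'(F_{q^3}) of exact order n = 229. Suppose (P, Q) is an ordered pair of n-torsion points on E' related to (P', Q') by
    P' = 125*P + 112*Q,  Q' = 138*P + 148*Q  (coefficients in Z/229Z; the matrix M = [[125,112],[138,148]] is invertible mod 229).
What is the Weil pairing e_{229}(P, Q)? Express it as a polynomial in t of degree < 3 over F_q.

Alternating bilinearity on E[229] (values in mu_{229} in F_{22485690357517^3}) gives e(P',Q') = e(P,Q)^det(M).
So e_{229}(P,Q) = e_{229}(P',Q')^{188}, since 67*188 = 1 mod 229.
8-bit Miller (11100101) on E'/F_{22485690357517} with a'=0, b'=4789551978430: accumulate tangent/chord ratios at Q'+S and P'+S'.
e_{229}(P',Q') = 19766757378216 + 4522911612358*t + 13633565086037*t^2.
Hence e(P,Q) = 1452883270571 + 21000007072425*t + 3710415798435*t^2 in F_{22485690357517^3}^*.

1452883270571 + 21000007072425*t + 3710415798435*t^2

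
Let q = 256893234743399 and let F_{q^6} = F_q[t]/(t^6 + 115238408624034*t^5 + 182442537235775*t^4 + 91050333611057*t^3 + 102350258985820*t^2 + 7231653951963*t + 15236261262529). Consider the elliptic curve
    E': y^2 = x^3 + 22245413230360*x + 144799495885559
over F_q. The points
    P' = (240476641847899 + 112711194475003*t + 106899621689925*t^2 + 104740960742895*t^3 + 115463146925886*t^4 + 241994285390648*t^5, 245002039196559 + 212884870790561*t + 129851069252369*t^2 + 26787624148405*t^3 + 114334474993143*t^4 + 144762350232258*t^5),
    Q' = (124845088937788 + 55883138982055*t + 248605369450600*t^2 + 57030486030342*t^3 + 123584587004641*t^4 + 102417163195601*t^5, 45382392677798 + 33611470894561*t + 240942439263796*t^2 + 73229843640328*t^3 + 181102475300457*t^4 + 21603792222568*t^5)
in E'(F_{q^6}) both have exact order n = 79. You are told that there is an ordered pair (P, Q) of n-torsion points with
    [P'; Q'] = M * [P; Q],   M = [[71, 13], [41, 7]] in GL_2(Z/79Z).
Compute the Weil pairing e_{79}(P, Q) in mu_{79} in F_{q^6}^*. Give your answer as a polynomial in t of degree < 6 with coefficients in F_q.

e_{79} is bilinear + alternating on E[79], so e_{79}(71*P + 13*Q, 41*P + 7*Q) = e_{79}(P,Q)^(71*7-13*41).
det(M) mod 79 = 43; its inverse in (Z/79)^* is 68 (check: 43*68 mod 79 = 1).
Run Miller on y^2=x^3+22245413230360*x+144799495885559 over F_{256893234743399}: ladder 1001111 (7 bits); e = f_P(D_Q)/f_Q(D_P).
Result: e(P',Q') = 81595301456463 + 170532262587740*t + 5281181824829*t^2 + 150802795882207*t^3 + 217476468160352*t^4 + 144042090978187*t^5.
Hence e(P,Q) = 215349672604077 + 187727780110062*t + 16528702262980*t^2 + 131618557204331*t^3 + 189666382425408*t^4 + 45077704214984*t^5 in F_{256893234743399^6}^*.

215349672604077 + 187727780110062*t + 16528702262980*t^2 + 131618557204331*t^3 + 189666382425408*t^4 + 45077704214984*t^5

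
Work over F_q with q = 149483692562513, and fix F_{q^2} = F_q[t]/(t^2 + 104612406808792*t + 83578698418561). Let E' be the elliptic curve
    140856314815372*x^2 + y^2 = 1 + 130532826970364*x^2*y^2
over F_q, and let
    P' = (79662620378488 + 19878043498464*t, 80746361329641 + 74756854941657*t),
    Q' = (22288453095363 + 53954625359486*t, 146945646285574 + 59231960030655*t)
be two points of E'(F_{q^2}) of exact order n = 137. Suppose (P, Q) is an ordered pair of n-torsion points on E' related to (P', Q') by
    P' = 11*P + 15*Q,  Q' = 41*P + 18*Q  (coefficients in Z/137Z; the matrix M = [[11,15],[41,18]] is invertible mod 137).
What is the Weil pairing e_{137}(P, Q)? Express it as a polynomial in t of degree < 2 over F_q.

83391160640850 + 67039945816723*t

e_{137}(aP+bQ,cP+dQ) = e_{137}(P,Q)^(ad-bc); with (a,b,c,d)=(11,15,41,18) this gives the det-137 law.
So e_{137}(P,Q) = e_{137}(P',Q')^{114}, since 131*114 = 1 mod 137.
Edwards a_E,d_E -> Montgomery A=1311925720407,B=53380082160153 -> Weierstrass 58566905795881,99864839644183 via alpha=45231523630956,beta=2580871961252.
n = 137 = (10001001)_2 (8 bits, wt 3); accumulate f_{137,P'}(Q'+S)/f_{137,P'}(S) along the 7-step ladder.
Result: e(P',Q') = 44589469476691 + 60639492347262*t.
Thus e_{137}(P,Q) = 83391160640850 + 67039945816723*t.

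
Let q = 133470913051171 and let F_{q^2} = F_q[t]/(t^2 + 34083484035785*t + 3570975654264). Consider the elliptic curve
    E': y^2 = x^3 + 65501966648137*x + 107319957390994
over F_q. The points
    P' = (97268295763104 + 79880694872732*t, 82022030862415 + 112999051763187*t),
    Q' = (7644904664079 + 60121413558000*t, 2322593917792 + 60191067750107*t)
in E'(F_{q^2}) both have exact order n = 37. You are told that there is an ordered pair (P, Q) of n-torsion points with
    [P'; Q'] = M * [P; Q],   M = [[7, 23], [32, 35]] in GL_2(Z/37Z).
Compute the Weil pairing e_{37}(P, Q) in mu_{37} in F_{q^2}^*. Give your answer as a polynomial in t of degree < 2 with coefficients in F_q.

Under M = [[7,23],[32,35]] in GL_2(Z/37), e_{37}(P',Q') = e_{37}(P,Q)^(7*35-23*32 mod 37).
So e_{37}(P,Q) = e_{37}(P',Q')^{11}, since 27*11 = 1 mod 37.
Miller loop for e_{37} over F_{133470913051171^2}: bits of 37 = 100101; 5 double steps + 2 add steps, l/v at each.
e_{37}(P',Q') = 14120771986782 + 96665055034546*t.
Raise to 11: e(P,Q) = 72589421080686 + 2195061946466*t in mu_{37}.

72589421080686 + 2195061946466*t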